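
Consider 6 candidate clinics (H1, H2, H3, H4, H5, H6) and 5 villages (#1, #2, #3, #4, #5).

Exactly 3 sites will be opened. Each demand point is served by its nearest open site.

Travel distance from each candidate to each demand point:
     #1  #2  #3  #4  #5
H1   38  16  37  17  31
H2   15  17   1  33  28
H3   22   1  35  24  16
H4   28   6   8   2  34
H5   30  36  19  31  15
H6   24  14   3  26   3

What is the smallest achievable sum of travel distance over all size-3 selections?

Open {H2, H4, H6}.
  #1→H2 15, #2→H4 6, #3→H2 1, #4→H4 2, #5→H6 3  ⇒ total 27.
Compare {H3, H4, H6}: total 31.
Compare {H2, H3, H4}: total 35.
No size-3 selection does better; minimum is 27.

27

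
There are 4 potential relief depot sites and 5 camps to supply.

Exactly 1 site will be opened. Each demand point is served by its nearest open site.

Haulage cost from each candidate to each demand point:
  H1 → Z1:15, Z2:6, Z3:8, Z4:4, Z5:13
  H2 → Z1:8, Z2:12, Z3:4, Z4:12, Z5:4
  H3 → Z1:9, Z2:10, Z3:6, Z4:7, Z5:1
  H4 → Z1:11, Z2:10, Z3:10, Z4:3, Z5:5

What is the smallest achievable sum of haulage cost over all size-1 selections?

Open {H3}.
  Z1→H3 9, Z2→H3 10, Z3→H3 6, Z4→H3 7, Z5→H3 1  ⇒ total 33.
Compare {H4}: total 39.
Compare {H2}: total 40.
No size-1 selection does better; minimum is 33.

33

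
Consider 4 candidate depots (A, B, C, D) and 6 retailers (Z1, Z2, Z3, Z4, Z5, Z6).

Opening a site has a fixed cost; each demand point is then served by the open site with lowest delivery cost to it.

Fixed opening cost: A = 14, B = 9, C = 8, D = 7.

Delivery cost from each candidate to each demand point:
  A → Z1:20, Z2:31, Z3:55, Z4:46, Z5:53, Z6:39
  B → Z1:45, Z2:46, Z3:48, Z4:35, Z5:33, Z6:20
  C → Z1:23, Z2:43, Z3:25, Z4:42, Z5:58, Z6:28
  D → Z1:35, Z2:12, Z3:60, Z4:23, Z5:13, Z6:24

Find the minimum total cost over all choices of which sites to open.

Open {C, D}: assign each demand point to its cheapest open site.
  Z1→C 23, Z2→D 12, Z3→C 25, Z4→D 23, Z5→D 13, Z6→D 24
  delivery cost 120, fixed 15 → total 135.
Compare {B, C, D}: delivery cost 116 + fixed 24 = 140.
Compare {A, C, D}: delivery cost 117 + fixed 29 = 146.
Compare {A, B, C, D}: delivery cost 113 + fixed 38 = 151.
All other subsets cost ≥ 140. Minimum total cost: 135.

135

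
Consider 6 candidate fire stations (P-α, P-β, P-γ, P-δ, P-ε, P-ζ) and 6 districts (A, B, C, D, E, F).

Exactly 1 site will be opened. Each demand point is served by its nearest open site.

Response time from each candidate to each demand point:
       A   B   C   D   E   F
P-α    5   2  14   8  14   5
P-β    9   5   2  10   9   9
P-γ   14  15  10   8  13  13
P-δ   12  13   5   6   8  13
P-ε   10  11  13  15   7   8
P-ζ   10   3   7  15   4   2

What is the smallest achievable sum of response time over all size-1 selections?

Open {P-ζ}.
  A→P-ζ 10, B→P-ζ 3, C→P-ζ 7, D→P-ζ 15, E→P-ζ 4, F→P-ζ 2  ⇒ total 41.
Compare {P-β}: total 44.
Compare {P-α}: total 48.
No size-1 selection does better; minimum is 41.

41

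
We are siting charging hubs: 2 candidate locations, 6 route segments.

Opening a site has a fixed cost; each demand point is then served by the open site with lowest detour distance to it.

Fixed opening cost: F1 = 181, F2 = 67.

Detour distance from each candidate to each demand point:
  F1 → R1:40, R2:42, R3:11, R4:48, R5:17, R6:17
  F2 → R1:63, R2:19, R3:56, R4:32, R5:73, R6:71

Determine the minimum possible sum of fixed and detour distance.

Open {F1}: assign each demand point to its cheapest open site.
  R1→F1 40, R2→F1 42, R3→F1 11, R4→F1 48, R5→F1 17, R6→F1 17
  detour distance 175, fixed 181 → total 356.
Compare {F2}: detour distance 314 + fixed 67 = 381.
Compare {F1, F2}: detour distance 136 + fixed 248 = 384.

356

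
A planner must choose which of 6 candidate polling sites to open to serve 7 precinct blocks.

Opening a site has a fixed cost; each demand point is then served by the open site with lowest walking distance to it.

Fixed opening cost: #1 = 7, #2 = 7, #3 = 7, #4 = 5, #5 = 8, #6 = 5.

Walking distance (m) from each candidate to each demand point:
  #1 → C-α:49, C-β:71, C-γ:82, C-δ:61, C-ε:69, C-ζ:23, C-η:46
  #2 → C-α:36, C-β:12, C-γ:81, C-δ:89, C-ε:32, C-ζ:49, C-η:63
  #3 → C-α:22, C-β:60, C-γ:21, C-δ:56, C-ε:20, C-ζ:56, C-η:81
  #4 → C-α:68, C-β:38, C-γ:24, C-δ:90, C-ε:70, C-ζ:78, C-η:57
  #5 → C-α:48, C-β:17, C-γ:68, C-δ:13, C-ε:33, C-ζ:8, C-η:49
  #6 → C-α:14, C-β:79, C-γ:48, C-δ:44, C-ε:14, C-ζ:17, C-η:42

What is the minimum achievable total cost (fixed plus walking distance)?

Open {#3, #5, #6}: assign each demand point to its cheapest open site.
  C-α→#6 14, C-β→#5 17, C-γ→#3 21, C-δ→#5 13, C-ε→#6 14, C-ζ→#5 8, C-η→#6 42
  walking distance 129, fixed 20 → total 149.
Compare {#4, #5, #6}: walking distance 132 + fixed 18 = 150.
Compare {#2, #3, #5, #6}: walking distance 124 + fixed 27 = 151.
Compare {#2, #4, #5, #6}: walking distance 127 + fixed 25 = 152.
All other subsets cost ≥ 150. Minimum total cost: 149.

149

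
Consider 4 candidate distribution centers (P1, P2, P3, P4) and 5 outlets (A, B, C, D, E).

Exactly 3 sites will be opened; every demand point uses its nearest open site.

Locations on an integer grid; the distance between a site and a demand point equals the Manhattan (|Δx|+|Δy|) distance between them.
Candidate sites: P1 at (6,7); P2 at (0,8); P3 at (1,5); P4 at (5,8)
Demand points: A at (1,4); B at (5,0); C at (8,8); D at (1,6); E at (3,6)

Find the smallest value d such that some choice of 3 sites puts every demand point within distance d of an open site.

Open {P1, P2, P3}.
  Farthest demand point is B at distance 8 (to P1); all others are ≤ 8.
With {P1, P2, P4} the worst case is 8.
With {P1, P3, P4} the worst case is 8.
No size-3 selection achieves below 8.

8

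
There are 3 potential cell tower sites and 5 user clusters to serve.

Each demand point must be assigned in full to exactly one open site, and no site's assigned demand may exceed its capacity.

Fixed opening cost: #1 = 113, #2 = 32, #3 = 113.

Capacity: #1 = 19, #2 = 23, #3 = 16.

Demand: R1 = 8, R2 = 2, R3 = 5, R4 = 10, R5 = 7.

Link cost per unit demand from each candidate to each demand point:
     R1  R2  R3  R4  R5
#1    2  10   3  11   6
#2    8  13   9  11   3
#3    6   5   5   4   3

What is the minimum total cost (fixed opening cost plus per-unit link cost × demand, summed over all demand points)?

321

Open {#2, #3}; cheapest assignment that respects the capacities:
  #2 (cap 23, load 17): R1, R2, R5 — cost 8×8 + 2×13 + 7×3 = 111
  #3 (cap 16, load 15): R3, R4 — cost 5×5 + 10×4 = 65
  Shipping 176, fixed 145 → total 321.
  Any other capacity-feasible assignment to {#2, #3} ships for at least 176.
Compare {#1, #2}: its best feasible assignment gives total 327.
Compare {#1, #2, #3}: its best feasible assignment gives total 360.
Every other set of open sites that can feasibly serve all demand totals ≥ 327 even under its best assignment. Minimum: 321.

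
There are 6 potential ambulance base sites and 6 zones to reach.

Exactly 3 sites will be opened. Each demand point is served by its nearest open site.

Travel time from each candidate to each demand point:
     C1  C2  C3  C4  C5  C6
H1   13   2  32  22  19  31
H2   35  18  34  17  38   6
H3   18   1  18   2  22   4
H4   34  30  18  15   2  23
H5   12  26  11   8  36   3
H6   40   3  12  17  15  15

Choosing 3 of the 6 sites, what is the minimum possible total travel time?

31

Open {H3, H4, H5}.
  C1→H5 12, C2→H3 1, C3→H5 11, C4→H3 2, C5→H4 2, C6→H5 3  ⇒ total 31.
Compare {H1, H4, H5}: total 38.
Compare {H3, H4, H6}: total 39.
No size-3 selection does better; minimum is 31.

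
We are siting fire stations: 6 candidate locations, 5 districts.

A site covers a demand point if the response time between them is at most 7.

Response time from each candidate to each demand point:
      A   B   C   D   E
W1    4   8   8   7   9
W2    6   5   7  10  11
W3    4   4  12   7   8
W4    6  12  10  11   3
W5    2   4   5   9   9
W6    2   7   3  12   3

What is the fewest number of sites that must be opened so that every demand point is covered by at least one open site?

2

Coverage sets (demand points within 7 of each site):
  W1: {A, D}
  W2: {A, B, C}
  W3: {A, B, D}
  W4: {A, E}
  W5: {A, B, C}
  W6: {A, B, C, E}
No single site covers all 5 demand points.
But {W1, W6} covers everything, so the minimum is 2.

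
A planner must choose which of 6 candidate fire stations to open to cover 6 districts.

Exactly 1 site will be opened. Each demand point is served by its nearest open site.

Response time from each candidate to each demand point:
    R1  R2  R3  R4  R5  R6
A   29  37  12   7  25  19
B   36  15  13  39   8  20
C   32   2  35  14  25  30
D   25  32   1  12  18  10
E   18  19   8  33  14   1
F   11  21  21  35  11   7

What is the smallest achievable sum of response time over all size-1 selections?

Open {E}.
  R1→E 18, R2→E 19, R3→E 8, R4→E 33, R5→E 14, R6→E 1  ⇒ total 93.
Compare {D}: total 98.
Compare {F}: total 106.
No size-1 selection does better; minimum is 93.

93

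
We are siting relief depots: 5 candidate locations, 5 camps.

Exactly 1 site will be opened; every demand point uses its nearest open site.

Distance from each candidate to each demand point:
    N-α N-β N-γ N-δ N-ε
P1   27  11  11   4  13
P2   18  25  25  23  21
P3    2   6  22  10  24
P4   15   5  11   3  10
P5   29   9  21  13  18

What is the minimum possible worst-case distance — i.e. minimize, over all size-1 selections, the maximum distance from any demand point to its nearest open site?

Open {P4}.
  Farthest demand point is N-α at distance 15 (to P4); all others are ≤ 15.
With {P3} the worst case is 24.
With {P2} the worst case is 25.
No size-1 selection achieves below 15.

15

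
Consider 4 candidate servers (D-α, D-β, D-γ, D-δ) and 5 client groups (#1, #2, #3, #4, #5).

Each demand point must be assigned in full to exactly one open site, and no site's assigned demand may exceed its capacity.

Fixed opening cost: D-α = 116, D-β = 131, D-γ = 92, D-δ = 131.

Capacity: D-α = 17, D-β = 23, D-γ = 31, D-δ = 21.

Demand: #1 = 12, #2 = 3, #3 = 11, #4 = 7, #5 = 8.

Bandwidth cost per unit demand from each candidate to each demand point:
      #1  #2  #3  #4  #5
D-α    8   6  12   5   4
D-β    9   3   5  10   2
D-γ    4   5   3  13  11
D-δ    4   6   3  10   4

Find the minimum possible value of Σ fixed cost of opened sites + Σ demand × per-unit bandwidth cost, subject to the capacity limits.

Open {D-α, D-γ}; cheapest assignment that respects the capacities:
  D-α (cap 17, load 15): #4, #5 — cost 7×5 + 8×4 = 67
  D-γ (cap 31, load 26): #1, #2, #3 — cost 12×4 + 3×5 + 11×3 = 96
  Shipping 163, fixed 208 → total 371.
  Any other capacity-feasible assignment to {D-α, D-γ} ships for at least 163.
Compare {D-β, D-γ}: its best feasible assignment gives total 399.
Compare {D-γ, D-δ}: its best feasible assignment gives total 421.
Every other set of open sites that can feasibly serve all demand totals ≥ 399 even under its best assignment. Minimum: 371.

371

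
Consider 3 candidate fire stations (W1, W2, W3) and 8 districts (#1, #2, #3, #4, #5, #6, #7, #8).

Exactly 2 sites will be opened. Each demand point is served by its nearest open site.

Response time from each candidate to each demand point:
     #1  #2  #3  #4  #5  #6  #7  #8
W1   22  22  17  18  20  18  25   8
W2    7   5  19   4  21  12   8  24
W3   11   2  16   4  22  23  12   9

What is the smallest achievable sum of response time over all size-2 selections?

Open {W2, W3}.
  #1→W2 7, #2→W3 2, #3→W3 16, #4→W2 4, #5→W2 21, #6→W2 12, #7→W2 8, #8→W3 9  ⇒ total 79.
Compare {W1, W2}: total 81.
Compare {W1, W3}: total 91.

79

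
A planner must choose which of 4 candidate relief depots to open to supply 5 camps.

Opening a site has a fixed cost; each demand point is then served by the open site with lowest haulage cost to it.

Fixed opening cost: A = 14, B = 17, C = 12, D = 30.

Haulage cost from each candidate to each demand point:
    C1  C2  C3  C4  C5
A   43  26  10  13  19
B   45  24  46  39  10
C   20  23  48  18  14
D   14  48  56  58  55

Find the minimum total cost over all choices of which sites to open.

Open {A, C}: assign each demand point to its cheapest open site.
  C1→C 20, C2→C 23, C3→A 10, C4→A 13, C5→C 14
  haulage cost 80, fixed 26 → total 106.
Compare {A, B, C}: haulage cost 76 + fixed 43 = 119.
Compare {A}: haulage cost 111 + fixed 14 = 125.
Compare {A, D}: haulage cost 82 + fixed 44 = 126.
All other subsets cost ≥ 119. Minimum total cost: 106.

106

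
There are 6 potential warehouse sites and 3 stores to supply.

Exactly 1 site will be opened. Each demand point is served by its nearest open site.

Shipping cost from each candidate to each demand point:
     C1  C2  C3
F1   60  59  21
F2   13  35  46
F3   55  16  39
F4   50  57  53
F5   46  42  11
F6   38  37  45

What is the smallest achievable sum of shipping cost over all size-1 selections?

Open {F2}.
  C1→F2 13, C2→F2 35, C3→F2 46  ⇒ total 94.
Compare {F5}: total 99.
Compare {F3}: total 110.
No size-1 selection does better; minimum is 94.

94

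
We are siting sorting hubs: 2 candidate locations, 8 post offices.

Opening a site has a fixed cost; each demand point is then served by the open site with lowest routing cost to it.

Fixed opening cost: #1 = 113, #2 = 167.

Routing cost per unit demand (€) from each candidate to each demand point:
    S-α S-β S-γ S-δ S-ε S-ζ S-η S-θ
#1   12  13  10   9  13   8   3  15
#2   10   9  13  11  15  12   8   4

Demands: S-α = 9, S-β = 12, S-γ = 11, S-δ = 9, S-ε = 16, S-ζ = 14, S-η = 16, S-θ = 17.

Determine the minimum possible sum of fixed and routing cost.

Open {#1, #2}: assign each demand point to its cheapest open site.
  S-α→#2 9×10=90, S-β→#2 12×9=108, S-γ→#1 11×10=110, S-δ→#1 9×9=81, S-ε→#1 16×13=208, S-ζ→#1 14×8=112, S-η→#1 16×3=48, S-θ→#2 17×4=68
  routing cost 825, fixed 280 → total 1105.
Compare {#1}: routing cost 1078 + fixed 113 = 1191.
Compare {#2}: routing cost 1044 + fixed 167 = 1211.

1105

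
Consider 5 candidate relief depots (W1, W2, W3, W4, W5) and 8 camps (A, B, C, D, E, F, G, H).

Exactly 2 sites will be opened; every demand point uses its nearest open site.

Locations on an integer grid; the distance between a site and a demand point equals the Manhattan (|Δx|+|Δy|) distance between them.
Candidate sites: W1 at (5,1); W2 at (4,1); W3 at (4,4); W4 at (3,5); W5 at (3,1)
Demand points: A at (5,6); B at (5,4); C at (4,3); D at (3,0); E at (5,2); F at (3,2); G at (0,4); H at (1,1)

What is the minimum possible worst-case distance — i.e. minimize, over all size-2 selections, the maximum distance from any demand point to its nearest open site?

4

Open {W1, W3}.
  Farthest demand point is G at distance 4 (to W3); all others are ≤ 4.
With {W1, W4} the worst case is 4.
With {W2, W3} the worst case is 4.
No size-2 selection achieves below 4.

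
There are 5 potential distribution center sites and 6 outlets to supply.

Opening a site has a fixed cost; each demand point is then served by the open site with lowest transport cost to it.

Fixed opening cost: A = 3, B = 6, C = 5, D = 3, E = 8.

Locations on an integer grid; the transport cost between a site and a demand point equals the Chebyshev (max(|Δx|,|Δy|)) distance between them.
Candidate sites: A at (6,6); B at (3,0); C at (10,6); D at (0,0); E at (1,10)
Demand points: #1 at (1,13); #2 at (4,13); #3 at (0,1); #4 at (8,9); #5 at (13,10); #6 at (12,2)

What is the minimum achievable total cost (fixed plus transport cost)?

34

Open {C, D, E}: assign each demand point to its cheapest open site.
  #1→E 3, #2→E 3, #3→D 1, #4→C 3, #5→C 4, #6→C 4
  transport cost 18, fixed 16 → total 34.
Compare {C, D}: transport cost 28 + fixed 8 = 36.
Compare {A, D}: transport cost 31 + fixed 6 = 37.
Compare {A, C, D}: transport cost 26 + fixed 11 = 37.
All other subsets cost ≥ 36. Minimum total cost: 34.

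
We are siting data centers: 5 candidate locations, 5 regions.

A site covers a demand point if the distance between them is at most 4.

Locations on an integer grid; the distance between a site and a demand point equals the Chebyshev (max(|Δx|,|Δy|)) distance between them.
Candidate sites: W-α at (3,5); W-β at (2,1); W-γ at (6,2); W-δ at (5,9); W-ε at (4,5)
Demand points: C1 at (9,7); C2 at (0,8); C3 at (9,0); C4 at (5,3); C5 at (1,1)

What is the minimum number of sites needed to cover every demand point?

Coverage sets (demand points within 4 of each site):
  W-α: {C2, C4, C5}
  W-β: {C4, C5}
  W-γ: {C3, C4}
  W-δ: {C1}
  W-ε: {C2, C4, C5}
No 2 sites suffice: every size-2 union leaves at least one demand point uncovered.
But {W-α, W-γ, W-δ} covers everything, so the minimum is 3.

3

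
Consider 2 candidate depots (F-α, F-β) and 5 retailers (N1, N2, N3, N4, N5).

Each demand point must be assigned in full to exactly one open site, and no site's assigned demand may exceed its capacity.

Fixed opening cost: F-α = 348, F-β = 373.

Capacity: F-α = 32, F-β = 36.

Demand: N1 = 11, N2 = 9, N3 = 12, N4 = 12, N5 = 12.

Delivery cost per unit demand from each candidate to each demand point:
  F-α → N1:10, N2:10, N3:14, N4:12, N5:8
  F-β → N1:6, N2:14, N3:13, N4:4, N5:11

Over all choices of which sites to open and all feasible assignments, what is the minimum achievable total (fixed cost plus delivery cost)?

Open {F-α, F-β}; cheapest assignment that respects the capacities:
  F-α (cap 32, load 21): N2, N5 — cost 9×10 + 12×8 = 186
  F-β (cap 36, load 35): N1, N3, N4 — cost 11×6 + 12×13 + 12×4 = 270
  Shipping 456, fixed 721 → total 1177.
  Any other capacity-feasible assignment to {F-α, F-β} ships for at least 456.
Total demand is 56 and no other set of sites has combined capacity ≥ 56, so {F-α, F-β} is the only feasible choice of open sites. Minimum: 1177.

1177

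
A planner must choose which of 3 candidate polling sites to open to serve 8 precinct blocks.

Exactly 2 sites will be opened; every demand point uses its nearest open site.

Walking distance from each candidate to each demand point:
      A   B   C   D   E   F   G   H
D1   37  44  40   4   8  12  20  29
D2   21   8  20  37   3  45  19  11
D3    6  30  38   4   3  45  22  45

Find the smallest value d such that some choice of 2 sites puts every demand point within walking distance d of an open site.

21

Open {D1, D2}.
  Farthest demand point is A at walking distance 21 (to D2); all others are ≤ 21.
With {D1, D3} the worst case is 38.
With {D2, D3} the worst case is 45.
No size-2 selection achieves below 21.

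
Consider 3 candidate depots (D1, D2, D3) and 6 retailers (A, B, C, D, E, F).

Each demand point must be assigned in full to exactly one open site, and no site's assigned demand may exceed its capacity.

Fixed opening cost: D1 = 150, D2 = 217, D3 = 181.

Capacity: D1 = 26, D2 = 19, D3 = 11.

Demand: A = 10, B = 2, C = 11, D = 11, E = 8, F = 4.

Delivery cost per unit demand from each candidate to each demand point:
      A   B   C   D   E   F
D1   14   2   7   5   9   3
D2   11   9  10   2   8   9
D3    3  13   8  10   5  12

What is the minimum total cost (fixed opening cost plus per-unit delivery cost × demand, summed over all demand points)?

Open {D1, D2, D3}; cheapest assignment that respects the capacities:
  D1 (cap 26, load 17): B, C, F — cost 2×2 + 11×7 + 4×3 = 93
  D2 (cap 19, load 19): D, E — cost 11×2 + 8×8 = 86
  D3 (cap 11, load 10): A — cost 10×3 = 30
  Shipping 209, fixed 548 → total 757.
  Any other capacity-feasible assignment to {D1, D2, D3} ships for at least 209.
Total demand is 46 and no other set of sites has combined capacity ≥ 46, so {D1, D2, D3} is the only feasible choice of open sites. Minimum: 757.

757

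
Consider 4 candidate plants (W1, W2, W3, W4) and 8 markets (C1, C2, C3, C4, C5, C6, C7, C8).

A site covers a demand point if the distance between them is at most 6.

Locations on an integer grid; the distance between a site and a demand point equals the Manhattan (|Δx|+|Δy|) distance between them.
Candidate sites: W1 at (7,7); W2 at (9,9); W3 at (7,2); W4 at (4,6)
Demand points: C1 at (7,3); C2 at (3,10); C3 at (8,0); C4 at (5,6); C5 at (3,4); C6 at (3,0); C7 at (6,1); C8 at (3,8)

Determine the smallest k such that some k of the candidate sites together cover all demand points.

2

Coverage sets (demand points within 6 of each site):
  W1: {C1, C4, C8}
  W2: {}
  W3: {C1, C3, C4, C5, C6, C7}
  W4: {C1, C2, C4, C5, C8}
No single site covers all 8 demand points.
But {W3, W4} covers everything, so the minimum is 2.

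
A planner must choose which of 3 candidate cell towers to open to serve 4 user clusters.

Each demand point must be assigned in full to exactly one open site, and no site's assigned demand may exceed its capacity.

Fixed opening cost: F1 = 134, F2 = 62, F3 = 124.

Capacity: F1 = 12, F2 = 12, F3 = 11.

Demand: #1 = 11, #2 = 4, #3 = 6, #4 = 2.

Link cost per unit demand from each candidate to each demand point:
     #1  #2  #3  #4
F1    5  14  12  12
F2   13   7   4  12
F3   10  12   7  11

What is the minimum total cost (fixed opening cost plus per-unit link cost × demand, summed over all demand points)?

Open {F1, F2}; cheapest assignment that respects the capacities:
  F1 (cap 12, load 11): #1 — cost 11×5 = 55
  F2 (cap 12, load 12): #2, #3, #4 — cost 4×7 + 6×4 + 2×12 = 76
  Shipping 131, fixed 196 → total 327.
  Any other capacity-feasible assignment to {F1, F2} ships for at least 131.
Compare {F2, F3}: its best feasible assignment gives total 372.
Compare {F1, F2, F3}: its best feasible assignment gives total 449.
Every other set of open sites that can feasibly serve all demand totals ≥ 372 even under its best assignment. Minimum: 327.

327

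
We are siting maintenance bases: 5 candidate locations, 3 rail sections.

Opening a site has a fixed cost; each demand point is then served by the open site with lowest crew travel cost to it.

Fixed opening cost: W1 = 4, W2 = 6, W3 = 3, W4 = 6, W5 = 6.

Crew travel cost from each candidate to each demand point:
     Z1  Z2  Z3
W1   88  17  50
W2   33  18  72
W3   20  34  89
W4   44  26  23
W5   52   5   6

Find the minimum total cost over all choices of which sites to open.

Open {W3, W5}: assign each demand point to its cheapest open site.
  Z1→W3 20, Z2→W5 5, Z3→W5 6
  crew travel cost 31, fixed 9 → total 40.
Compare {W1, W3, W5}: crew travel cost 31 + fixed 13 = 44.
Compare {W2, W3, W5}: crew travel cost 31 + fixed 15 = 46.
Compare {W3, W4, W5}: crew travel cost 31 + fixed 15 = 46.
All other subsets cost ≥ 44. Minimum total cost: 40.

40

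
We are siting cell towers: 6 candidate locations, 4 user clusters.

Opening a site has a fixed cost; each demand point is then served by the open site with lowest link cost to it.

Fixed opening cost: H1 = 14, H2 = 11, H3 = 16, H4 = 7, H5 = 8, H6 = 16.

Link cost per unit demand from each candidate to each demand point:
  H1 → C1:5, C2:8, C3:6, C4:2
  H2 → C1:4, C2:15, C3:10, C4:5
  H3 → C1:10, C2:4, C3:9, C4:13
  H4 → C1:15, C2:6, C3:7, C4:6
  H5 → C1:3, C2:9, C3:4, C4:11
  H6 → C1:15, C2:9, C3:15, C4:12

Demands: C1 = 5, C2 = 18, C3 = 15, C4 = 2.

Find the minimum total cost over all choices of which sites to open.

189

Open {H1, H3, H5}: assign each demand point to its cheapest open site.
  C1→H5 5×3=15, C2→H3 18×4=72, C3→H5 15×4=60, C4→H1 2×2=4
  link cost 151, fixed 38 → total 189.
Compare {H3, H4, H5}: link cost 159 + fixed 31 = 190.
Compare {H2, H3, H5}: link cost 157 + fixed 35 = 192.
Compare {H3, H5}: link cost 169 + fixed 24 = 193.
All other subsets cost ≥ 190. Minimum total cost: 189.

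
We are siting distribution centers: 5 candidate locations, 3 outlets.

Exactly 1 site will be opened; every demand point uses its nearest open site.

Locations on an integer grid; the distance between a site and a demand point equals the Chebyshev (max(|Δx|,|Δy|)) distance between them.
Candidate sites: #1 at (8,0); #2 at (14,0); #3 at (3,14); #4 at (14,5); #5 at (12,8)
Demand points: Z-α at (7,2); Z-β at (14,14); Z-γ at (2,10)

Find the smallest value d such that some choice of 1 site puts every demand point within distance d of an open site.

10

Open {#5}.
  Farthest demand point is Z-γ at distance 10 (to #5); all others are ≤ 10.
With {#3} the worst case is 12.
With {#4} the worst case is 12.
No size-1 selection achieves below 10.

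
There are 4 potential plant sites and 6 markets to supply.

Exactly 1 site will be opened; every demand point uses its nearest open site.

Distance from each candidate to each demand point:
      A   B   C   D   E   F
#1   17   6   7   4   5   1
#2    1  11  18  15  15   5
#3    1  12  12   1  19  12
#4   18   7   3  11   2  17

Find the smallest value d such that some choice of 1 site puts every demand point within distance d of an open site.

Open {#1}.
  Farthest demand point is A at distance 17 (to #1); all others are ≤ 17.
With {#2} the worst case is 18.
With {#4} the worst case is 18.
No size-1 selection achieves below 17.

17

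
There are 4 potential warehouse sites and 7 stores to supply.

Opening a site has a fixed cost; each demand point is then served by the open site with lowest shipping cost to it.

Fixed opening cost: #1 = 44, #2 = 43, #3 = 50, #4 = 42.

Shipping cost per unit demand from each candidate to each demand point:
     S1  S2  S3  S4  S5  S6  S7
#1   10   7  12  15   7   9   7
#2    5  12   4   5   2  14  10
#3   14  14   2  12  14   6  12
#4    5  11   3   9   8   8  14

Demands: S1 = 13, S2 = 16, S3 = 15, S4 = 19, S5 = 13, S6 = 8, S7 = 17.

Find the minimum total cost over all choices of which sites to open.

Open {#1, #2, #3}: assign each demand point to its cheapest open site.
  S1→#2 13×5=65, S2→#1 16×7=112, S3→#3 15×2=30, S4→#2 19×5=95, S5→#2 13×2=26, S6→#3 8×6=48, S7→#1 17×7=119
  shipping cost 495, fixed 137 → total 632.
Compare {#1, #2}: shipping cost 549 + fixed 87 = 636.
Compare {#1, #2, #4}: shipping cost 526 + fixed 129 = 655.
Compare {#1, #2, #3, #4}: shipping cost 495 + fixed 179 = 674.
All other subsets cost ≥ 636. Minimum total cost: 632.

632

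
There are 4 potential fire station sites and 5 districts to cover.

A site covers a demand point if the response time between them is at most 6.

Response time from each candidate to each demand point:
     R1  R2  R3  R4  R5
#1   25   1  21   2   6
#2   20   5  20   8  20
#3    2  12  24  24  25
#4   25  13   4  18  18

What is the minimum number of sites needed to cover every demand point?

3

Coverage sets (demand points within 6 of each site):
  #1: {R2, R4, R5}
  #2: {R2}
  #3: {R1}
  #4: {R3}
No 2 sites suffice: every size-2 union leaves at least one demand point uncovered.
But {#1, #3, #4} covers everything, so the minimum is 3.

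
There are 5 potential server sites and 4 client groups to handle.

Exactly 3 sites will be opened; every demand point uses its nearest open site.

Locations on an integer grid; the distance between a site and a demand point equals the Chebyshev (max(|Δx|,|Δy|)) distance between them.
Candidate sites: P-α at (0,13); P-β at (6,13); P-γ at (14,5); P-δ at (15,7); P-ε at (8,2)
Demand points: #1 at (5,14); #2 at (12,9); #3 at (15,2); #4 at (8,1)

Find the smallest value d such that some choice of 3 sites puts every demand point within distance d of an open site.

4

Open {P-β, P-γ, P-ε}.
  Farthest demand point is #2 at distance 4 (to P-γ); all others are ≤ 4.
With {P-α, P-γ, P-ε} the worst case is 5.
With {P-α, P-δ, P-ε} the worst case is 5.
No size-3 selection achieves below 4.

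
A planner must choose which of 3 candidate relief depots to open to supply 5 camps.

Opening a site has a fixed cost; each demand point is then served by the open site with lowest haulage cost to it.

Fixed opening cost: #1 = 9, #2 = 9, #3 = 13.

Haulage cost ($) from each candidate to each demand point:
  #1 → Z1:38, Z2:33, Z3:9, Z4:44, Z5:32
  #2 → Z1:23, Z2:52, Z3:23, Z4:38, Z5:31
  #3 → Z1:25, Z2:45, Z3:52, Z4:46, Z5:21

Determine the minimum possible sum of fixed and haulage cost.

Open {#1, #2}: assign each demand point to its cheapest open site.
  Z1→#2 23, Z2→#1 33, Z3→#1 9, Z4→#2 38, Z5→#2 31
  haulage cost 134, fixed 18 → total 152.
Compare {#1, #3}: haulage cost 132 + fixed 22 = 154.
Compare {#1, #2, #3}: haulage cost 124 + fixed 31 = 155.
Compare {#1}: haulage cost 156 + fixed 9 = 165.
All other subsets cost ≥ 154. Minimum total cost: 152.

152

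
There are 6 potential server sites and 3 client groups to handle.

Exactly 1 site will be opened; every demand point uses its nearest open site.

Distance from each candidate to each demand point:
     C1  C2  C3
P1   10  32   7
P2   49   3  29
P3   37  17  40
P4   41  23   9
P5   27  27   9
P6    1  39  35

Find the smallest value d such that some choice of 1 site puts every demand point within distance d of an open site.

27

Open {P5}.
  Farthest demand point is C1 at distance 27 (to P5); all others are ≤ 27.
With {P1} the worst case is 32.
With {P6} the worst case is 39.
No size-1 selection achieves below 27.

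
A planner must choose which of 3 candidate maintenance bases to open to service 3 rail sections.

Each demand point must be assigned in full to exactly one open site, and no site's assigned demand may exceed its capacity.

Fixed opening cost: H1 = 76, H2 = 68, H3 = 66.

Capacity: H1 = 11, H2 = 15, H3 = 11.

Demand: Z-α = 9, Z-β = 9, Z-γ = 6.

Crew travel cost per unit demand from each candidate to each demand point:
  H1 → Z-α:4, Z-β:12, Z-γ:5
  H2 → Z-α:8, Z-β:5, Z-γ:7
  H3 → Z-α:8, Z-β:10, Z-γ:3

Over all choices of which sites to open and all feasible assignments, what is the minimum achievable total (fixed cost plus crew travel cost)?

Open {H1, H2}; cheapest assignment that respects the capacities:
  H1 (cap 11, load 9): Z-α — cost 9×4 = 36
  H2 (cap 15, load 15): Z-β, Z-γ — cost 9×5 + 6×7 = 87
  Shipping 123, fixed 144 → total 267.
  Any other capacity-feasible assignment to {H1, H2} ships for at least 123.
Compare {H2, H3}: its best feasible assignment gives total 293.
Compare {H1, H2, H3}: its best feasible assignment gives total 309.
Every other set of open sites that can feasibly serve all demand totals ≥ 293 even under its best assignment. Minimum: 267.

267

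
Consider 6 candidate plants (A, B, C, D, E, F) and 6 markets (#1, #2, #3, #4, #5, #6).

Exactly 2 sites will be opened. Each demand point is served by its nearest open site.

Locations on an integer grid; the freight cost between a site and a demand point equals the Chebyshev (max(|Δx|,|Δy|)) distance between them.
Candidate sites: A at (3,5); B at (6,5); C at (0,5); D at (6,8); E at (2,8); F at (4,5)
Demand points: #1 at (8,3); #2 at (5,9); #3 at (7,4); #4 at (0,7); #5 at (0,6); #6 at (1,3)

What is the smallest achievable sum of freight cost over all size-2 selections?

Open {B, C}.
  #1→B 2, #2→B 4, #3→B 1, #4→C 2, #5→C 1, #6→C 2  ⇒ total 12.
Compare {A, B}: total 15.
Compare {B, E}: total 15.
No size-2 selection does better; minimum is 12.

12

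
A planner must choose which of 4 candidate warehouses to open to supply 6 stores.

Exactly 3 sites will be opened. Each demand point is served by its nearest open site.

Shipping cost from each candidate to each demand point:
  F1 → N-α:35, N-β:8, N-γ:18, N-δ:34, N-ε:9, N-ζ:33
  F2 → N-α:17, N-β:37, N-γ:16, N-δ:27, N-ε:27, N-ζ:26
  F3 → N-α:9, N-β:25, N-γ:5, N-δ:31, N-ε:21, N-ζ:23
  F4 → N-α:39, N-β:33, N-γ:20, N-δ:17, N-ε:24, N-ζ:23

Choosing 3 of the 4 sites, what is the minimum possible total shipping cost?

71

Open {F1, F3, F4}.
  N-α→F3 9, N-β→F1 8, N-γ→F3 5, N-δ→F4 17, N-ε→F1 9, N-ζ→F3 23  ⇒ total 71.
Compare {F1, F2, F3}: total 81.
Compare {F1, F2, F4}: total 90.
No size-3 selection does better; minimum is 71.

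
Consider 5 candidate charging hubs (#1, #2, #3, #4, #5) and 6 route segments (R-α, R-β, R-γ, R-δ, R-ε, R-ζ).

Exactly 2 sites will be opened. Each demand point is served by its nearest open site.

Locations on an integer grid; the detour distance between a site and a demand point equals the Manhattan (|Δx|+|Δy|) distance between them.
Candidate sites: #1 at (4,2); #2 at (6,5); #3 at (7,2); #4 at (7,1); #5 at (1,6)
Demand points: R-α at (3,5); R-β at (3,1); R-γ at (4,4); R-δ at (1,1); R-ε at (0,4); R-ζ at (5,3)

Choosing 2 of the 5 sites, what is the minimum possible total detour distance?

16

Open {#1, #5}.
  R-α→#5 3, R-β→#1 2, R-γ→#1 2, R-δ→#1 4, R-ε→#5 3, R-ζ→#1 2  ⇒ total 16.
Compare {#1, #2}: total 19.
Compare {#1, #3}: total 20.
No size-2 selection does better; minimum is 16.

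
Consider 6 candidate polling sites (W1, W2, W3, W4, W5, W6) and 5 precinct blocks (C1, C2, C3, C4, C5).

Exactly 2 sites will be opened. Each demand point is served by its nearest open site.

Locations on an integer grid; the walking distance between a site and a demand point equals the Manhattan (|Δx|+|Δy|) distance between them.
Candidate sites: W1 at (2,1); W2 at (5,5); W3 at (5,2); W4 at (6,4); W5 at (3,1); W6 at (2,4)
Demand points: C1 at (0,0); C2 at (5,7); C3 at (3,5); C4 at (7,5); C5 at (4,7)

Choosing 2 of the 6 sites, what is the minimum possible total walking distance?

Open {W1, W2}.
  C1→W1 3, C2→W2 2, C3→W2 2, C4→W2 2, C5→W2 3  ⇒ total 12.
Compare {W2, W5}: total 13.
Compare {W2, W6}: total 15.
No size-2 selection does better; minimum is 12.

12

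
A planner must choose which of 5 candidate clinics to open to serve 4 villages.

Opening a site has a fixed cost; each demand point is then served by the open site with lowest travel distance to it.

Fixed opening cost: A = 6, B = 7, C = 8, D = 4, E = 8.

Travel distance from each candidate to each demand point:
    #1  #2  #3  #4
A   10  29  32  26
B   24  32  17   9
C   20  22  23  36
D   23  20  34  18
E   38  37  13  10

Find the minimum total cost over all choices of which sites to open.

Open {A, D, E}: assign each demand point to its cheapest open site.
  #1→A 10, #2→D 20, #3→E 13, #4→E 10
  travel distance 53, fixed 18 → total 71.
Compare {A, B, D}: travel distance 56 + fixed 17 = 73.
Compare {A, E}: travel distance 62 + fixed 14 = 76.
Compare {A, C, E}: travel distance 55 + fixed 22 = 77.
All other subsets cost ≥ 73. Minimum total cost: 71.

71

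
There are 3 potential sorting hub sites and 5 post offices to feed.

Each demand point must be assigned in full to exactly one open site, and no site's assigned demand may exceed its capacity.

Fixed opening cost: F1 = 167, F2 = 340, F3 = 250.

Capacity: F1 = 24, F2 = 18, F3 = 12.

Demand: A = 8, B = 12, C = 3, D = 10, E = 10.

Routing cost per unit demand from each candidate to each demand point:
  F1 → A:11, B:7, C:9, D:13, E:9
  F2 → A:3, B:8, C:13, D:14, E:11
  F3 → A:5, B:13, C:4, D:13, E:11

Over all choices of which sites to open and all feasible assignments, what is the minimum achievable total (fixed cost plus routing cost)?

1107

Open {F1, F2, F3}; cheapest assignment that respects the capacities:
  F1 (cap 24, load 22): B, E — cost 12×7 + 10×9 = 174
  F2 (cap 18, load 18): A, D — cost 8×3 + 10×14 = 164
  F3 (cap 12, load 3): C — cost 3×4 = 12
  Shipping 350, fixed 757 → total 1107.
  Any other capacity-feasible assignment to {F1, F2, F3} ships for at least 350.
Total demand is 43 and no other set of sites has combined capacity ≥ 43, so {F1, F2, F3} is the only feasible choice of open sites. Minimum: 1107.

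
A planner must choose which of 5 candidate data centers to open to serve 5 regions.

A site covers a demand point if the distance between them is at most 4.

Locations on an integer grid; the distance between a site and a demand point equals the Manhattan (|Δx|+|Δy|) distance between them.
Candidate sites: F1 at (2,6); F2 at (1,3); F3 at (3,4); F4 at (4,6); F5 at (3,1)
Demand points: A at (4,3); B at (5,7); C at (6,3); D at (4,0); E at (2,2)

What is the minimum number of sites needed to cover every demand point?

3

Coverage sets (demand points within 4 of each site):
  F1: {B, E}
  F2: {A, E}
  F3: {A, C, E}
  F4: {A, B}
  F5: {A, D, E}
No 2 sites suffice: every size-2 union leaves at least one demand point uncovered.
But {F1, F3, F5} covers everything, so the minimum is 3.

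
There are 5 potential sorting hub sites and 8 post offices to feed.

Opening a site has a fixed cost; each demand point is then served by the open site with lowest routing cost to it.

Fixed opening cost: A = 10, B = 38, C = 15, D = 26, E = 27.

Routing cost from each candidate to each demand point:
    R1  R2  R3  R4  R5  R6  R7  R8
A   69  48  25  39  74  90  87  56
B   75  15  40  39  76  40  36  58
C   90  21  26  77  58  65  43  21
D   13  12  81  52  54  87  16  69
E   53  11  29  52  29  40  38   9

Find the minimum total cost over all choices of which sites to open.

Open {A, D, E}: assign each demand point to its cheapest open site.
  R1→D 13, R2→E 11, R3→A 25, R4→A 39, R5→E 29, R6→E 40, R7→D 16, R8→E 9
  routing cost 182, fixed 63 → total 245.
Compare {D, E}: routing cost 199 + fixed 53 = 252.
Compare {A, C, D, E}: routing cost 182 + fixed 78 = 260.
Compare {C, D, E}: routing cost 196 + fixed 68 = 264.
All other subsets cost ≥ 252. Minimum total cost: 245.

245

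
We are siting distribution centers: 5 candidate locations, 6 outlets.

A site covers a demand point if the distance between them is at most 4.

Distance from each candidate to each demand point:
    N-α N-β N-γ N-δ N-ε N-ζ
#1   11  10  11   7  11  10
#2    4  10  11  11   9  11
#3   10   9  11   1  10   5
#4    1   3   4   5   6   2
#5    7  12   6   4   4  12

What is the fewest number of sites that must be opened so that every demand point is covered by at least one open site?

Coverage sets (demand points within 4 of each site):
  #1: {}
  #2: {N-α}
  #3: {N-δ}
  #4: {N-α, N-β, N-γ, N-ζ}
  #5: {N-δ, N-ε}
No single site covers all 6 demand points.
But {#4, #5} covers everything, so the minimum is 2.

2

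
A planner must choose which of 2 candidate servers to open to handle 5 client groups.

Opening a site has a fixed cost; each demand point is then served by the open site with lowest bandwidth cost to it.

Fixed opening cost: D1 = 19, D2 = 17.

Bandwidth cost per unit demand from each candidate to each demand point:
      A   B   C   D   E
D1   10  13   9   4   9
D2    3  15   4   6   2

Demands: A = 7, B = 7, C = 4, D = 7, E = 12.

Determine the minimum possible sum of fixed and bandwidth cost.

216

Open {D1, D2}: assign each demand point to its cheapest open site.
  A→D2 7×3=21, B→D1 7×13=91, C→D2 4×4=16, D→D1 7×4=28, E→D2 12×2=24
  bandwidth cost 180, fixed 36 → total 216.
Compare {D2}: bandwidth cost 208 + fixed 17 = 225.
Compare {D1}: bandwidth cost 333 + fixed 19 = 352.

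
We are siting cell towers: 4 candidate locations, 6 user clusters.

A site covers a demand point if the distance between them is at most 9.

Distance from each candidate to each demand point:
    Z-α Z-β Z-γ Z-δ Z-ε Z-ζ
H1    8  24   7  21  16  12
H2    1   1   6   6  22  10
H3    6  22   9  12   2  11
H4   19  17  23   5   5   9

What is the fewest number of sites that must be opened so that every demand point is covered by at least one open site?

Coverage sets (demand points within 9 of each site):
  H1: {Z-α, Z-γ}
  H2: {Z-α, Z-β, Z-γ, Z-δ}
  H3: {Z-α, Z-γ, Z-ε}
  H4: {Z-δ, Z-ε, Z-ζ}
No single site covers all 6 demand points.
But {H2, H4} covers everything, so the minimum is 2.

2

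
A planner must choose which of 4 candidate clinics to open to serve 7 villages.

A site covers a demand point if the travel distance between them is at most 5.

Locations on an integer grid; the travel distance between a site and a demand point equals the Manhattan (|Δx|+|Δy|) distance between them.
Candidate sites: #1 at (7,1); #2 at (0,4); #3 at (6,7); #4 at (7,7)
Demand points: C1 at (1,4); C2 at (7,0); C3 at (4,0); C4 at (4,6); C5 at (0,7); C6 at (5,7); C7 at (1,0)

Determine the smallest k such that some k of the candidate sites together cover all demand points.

3

Coverage sets (demand points within 5 of each site):
  #1: {C2, C3}
  #2: {C1, C5, C7}
  #3: {C4, C6}
  #4: {C4, C6}
No 2 sites suffice: every size-2 union leaves at least one demand point uncovered.
But {#1, #2, #3} covers everything, so the minimum is 3.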